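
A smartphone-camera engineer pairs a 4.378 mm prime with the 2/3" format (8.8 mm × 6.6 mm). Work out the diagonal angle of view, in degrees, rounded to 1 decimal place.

Sensor diagonal = √(8.8² + 6.6²) = √121.0000 ≈ 11.0000 mm.
Angle of view α = 2·arctan(d/2f) with d = 11.0000 mm and f = 4.378 mm.
d/2f = 1.25628; arctan(1.25628) ≈ 51.4802°, so α ≈ 102.9604°.

103.0°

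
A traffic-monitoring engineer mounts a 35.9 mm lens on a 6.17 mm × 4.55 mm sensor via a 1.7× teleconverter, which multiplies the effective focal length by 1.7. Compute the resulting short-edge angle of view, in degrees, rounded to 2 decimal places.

4.27°

Effective focal length f = 35.9 × 1.7 = 61.03 mm.
α = 2·arctan(4.55 / (2 × 61.03)) = 2·arctan(0.03728) ≈ 4.2696°.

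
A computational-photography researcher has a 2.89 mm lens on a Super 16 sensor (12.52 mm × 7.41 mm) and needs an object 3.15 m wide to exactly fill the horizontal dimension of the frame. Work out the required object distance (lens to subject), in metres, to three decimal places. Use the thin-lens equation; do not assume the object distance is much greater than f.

0.730 m

W: 3.15 m = 3150 mm.
Magnification m = w/W = dᵢ/dₒ; combined with 1/f = 1/dₒ + 1/dᵢ this gives dₒ = f·(1 + W/w).
dₒ = 2.89 mm × (1 + 3150/12.52) = 2.89 × 252.5974 ≈ 730.007 mm = 0.730007 m.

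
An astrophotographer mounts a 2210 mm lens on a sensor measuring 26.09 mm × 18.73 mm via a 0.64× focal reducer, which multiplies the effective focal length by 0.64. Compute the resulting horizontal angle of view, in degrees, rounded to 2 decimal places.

Effective focal length f = 2210 × 0.64 = 1414.4 mm.
α = 2·arctan(26.09 / (2 × 1414.4)) = 2·arctan(0.00922) ≈ 1.0568°.

1.06°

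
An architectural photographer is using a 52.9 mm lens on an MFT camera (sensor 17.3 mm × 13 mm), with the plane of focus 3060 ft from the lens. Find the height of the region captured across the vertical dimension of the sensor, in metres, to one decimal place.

229.2 m

dₒ: 3060 ft × 304.8 mm/ft = 932687.97 mm.
Similar triangles through the lens centre give W/dₒ = h/dᵢ; with 1/f = 1/dₒ + 1/dᵢ this gives W = h·(dₒ − f)/f.
W = 13 mm × (932688 − 52.9) / 52.9 = 13 × 17630.1526 ≈ 229191.983 mm = 229.192 m.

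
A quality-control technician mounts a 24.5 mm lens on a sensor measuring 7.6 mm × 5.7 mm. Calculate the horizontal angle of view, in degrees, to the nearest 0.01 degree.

17.63°

Angle of view α = 2·arctan(w/2f) with w = 7.6 mm and f = 24.5 mm.
w/2f = 0.15510; arctan(0.15510) ≈ 8.8164°, so α ≈ 17.6329°.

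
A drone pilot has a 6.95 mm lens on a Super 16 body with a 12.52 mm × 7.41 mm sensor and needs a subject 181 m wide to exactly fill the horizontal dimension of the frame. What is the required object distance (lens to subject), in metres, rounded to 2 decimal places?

W: 181 m = 181000 mm.
Magnification m = w/W = dᵢ/dₒ; combined with 1/f = 1/dₒ + 1/dᵢ this gives dₒ = f·(1 + W/w).
dₒ = 6.95 mm × (1 + 181000/12.52) = 6.95 × 14457.8690 ≈ 100482.190 mm = 100.482 m.

100.48 m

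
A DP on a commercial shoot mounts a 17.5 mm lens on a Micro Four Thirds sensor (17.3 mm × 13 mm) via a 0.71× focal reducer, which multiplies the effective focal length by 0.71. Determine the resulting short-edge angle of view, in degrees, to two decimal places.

55.23°

Effective focal length f = 17.5 × 0.71 = 12.425 mm.
α = 2·arctan(13 / (2 × 12.425)) = 2·arctan(0.52314) ≈ 55.2316°.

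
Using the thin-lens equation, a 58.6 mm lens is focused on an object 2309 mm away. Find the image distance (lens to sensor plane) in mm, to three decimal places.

60.126 mm

1/dᵢ = 1/f − 1/dₒ = 1/58.6 − 1/2309 = 0.0166318 mm⁻¹.
dᵢ = 1/0.0166318 ≈ 60.1259 mm.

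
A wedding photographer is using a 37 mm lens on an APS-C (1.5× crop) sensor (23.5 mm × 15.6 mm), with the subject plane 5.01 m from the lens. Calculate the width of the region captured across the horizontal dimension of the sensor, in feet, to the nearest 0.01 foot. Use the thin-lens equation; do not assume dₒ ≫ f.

10.36 ft

dₒ: 5.01 m = 5010 mm.
Similar triangles through the lens centre give W/dₒ = w/dᵢ; with 1/f = 1/dₒ + 1/dᵢ this gives W = w·(dₒ − f)/f.
W = 23.5 mm × (5010 − 37) / 37 = 23.5 × 134.4054 ≈ 3158.527 mm = 3158.527/304.8 ft = 10.3626 ft.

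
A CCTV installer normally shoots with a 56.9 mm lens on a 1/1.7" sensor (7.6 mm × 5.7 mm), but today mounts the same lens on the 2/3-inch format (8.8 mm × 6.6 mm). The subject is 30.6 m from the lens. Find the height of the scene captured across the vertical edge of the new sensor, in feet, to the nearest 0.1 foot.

The focal length stays 56.9 mm; the relevant sensor dimension is now h = 6.6 mm. Object distance dₒ = 30.6 m = 30600 mm.
Thin-lens field height W = h·(dₒ − f)/f = 6.6 × (30600 − 56.9)/56.9 ≈ 3542.785 mm = 3542.785/304.8 ft = 11.6233 ft.

11.6 ft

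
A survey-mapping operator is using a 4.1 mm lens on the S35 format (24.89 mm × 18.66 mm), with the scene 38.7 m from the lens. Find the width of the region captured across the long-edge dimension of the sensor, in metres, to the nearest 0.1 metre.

234.9 m

dₒ: 38.7 m = 38700 mm.
Similar triangles through the lens centre give W/dₒ = w/dᵢ; with 1/f = 1/dₒ + 1/dᵢ this gives W = w·(dₒ − f)/f.
W = 24.89 mm × (38700 − 4.1) / 4.1 = 24.89 × 9438.0244 ≈ 234912.427 mm = 234.912 m.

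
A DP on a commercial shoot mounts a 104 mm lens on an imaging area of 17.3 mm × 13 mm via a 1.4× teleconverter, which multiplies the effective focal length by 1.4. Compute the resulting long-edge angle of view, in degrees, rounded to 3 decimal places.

6.800°

Effective focal length f = 104 × 1.4 = 145.6 mm.
α = 2·arctan(17.3 / (2 × 145.6)) = 2·arctan(0.05941) ≈ 6.7998°.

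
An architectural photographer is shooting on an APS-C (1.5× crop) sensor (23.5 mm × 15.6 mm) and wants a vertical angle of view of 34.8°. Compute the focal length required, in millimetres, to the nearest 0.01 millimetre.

From α = 2·arctan(h/2f) we get f = h / (2·tan(α/2)).
With h = 15.6 mm and α/2 = 17.4°, tan(α/2) ≈ 0.31338, so f ≈ 15.6 / 0.62676 ≈ 24.8898 mm.

24.89 mm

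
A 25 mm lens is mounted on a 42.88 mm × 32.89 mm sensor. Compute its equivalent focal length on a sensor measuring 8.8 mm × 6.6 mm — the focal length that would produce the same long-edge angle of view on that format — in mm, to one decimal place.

5.1 mm

Equal angle of view means equal width/f ratio, so f₂ = f₁ · (width₂/width₁) = 25 × 8.8/42.88.
f₂ = 25 × 0.20522 ≈ 5.131 mm.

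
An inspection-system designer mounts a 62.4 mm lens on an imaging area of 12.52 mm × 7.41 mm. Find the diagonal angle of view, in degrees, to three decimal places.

13.298°

Sensor diagonal = √(12.52² + 7.41²) = √211.6585 ≈ 14.5485 mm.
Angle of view α = 2·arctan(d/2f) with d = 14.5485 mm and f = 62.4 mm.
d/2f = 0.11657; arctan(0.11657) ≈ 6.6492°, so α ≈ 13.2984°.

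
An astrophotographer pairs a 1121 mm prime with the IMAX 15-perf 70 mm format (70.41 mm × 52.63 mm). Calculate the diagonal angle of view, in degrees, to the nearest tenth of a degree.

Sensor diagonal = √(70.41² + 52.63²) = √7727.4850 ≈ 87.9061 mm.
Angle of view α = 2·arctan(d/2f) with d = 87.9061 mm and f = 1121 mm.
d/2f = 0.03921; arctan(0.03921) ≈ 2.2453°, so α ≈ 4.4907°.

4.5°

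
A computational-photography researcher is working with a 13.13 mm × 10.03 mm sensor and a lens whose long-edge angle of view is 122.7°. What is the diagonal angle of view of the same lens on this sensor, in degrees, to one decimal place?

133.1°

From the long-edge AOV: f = 13.13 / (2·tan(61.35°)) = 13.13 / 3.66065 ≈ 3.5868 mm.
Sensor diagonal = √(13.13² + 10.03²) = √272.9978 ≈ 16.5226 mm.
Diagonal AOV = 2·arctan(16.5226 / (2 × 3.5868)) = 2·arctan(2.30326) ≈ 133.0623°.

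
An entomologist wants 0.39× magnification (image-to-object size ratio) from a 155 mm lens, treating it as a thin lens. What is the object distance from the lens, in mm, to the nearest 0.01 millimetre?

With m = dᵢ/dₒ and 1/f = 1/dₒ + 1/dᵢ, substituting dᵢ = m·dₒ gives 1/f = (1 + 1/m)/dₒ, hence dₒ = f·(1 + 1/m).
dₒ = 155 × (1 + 1/0.39) = 155 × 3.56410 ≈ 552.436 mm.

552.44 mm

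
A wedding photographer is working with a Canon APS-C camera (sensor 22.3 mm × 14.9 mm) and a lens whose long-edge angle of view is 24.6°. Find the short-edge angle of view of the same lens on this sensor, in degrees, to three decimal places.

16.577°

From the long-edge AOV: f = 22.3 / (2·tan(12.3°)) = 22.3 / 0.43607 ≈ 51.1385 mm.
Short-edge AOV = 2·arctan(14.9 / (2 × 51.1385)) = 2·arctan(0.14568) ≈ 16.5774°.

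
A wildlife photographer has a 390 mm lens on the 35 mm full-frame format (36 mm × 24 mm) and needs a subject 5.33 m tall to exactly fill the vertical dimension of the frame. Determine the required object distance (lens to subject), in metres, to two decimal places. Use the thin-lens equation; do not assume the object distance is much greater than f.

W: 5.33 m = 5330 mm.
Magnification m = h/W = dᵢ/dₒ; combined with 1/f = 1/dₒ + 1/dᵢ this gives dₒ = f·(1 + W/h).
dₒ = 390 mm × (1 + 5330/24) = 390 × 223.0833 ≈ 87002.500 mm = 87.0025 m.

87.00 m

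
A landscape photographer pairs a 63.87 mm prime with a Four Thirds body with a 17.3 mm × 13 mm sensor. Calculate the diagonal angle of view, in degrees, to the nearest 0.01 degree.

19.23°

Sensor diagonal = √(17.3² + 13²) = √468.2900 ≈ 21.6400 mm.
Angle of view α = 2·arctan(d/2f) with d = 21.6400 mm and f = 63.87 mm.
d/2f = 0.16941; arctan(0.16941) ≈ 9.6150°, so α ≈ 19.2300°.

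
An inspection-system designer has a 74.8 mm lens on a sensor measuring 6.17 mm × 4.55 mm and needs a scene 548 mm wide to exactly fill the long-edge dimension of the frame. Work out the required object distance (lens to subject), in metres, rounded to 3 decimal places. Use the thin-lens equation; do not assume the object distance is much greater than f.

6.718 m

Magnification m = w/W = dᵢ/dₒ; combined with 1/f = 1/dₒ + 1/dᵢ this gives dₒ = f·(1 + W/w).
dₒ = 74.8 mm × (1 + 548/6.17) = 74.8 × 89.8169 ≈ 6718.301 mm = 6.7183 m.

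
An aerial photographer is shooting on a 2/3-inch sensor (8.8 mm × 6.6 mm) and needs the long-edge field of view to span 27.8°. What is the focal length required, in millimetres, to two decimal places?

From α = 2·arctan(w/2f) we get f = w / (2·tan(α/2)).
With w = 8.8 mm and α/2 = 13.9°, tan(α/2) ≈ 0.24747, so f ≈ 8.8 / 0.49495 ≈ 17.7796 mm.

17.78 mm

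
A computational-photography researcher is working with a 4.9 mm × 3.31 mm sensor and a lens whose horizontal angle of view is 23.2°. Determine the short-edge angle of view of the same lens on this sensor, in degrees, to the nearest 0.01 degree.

From the horizontal AOV: f = 4.9 / (2·tan(11.6°)) = 4.9 / 0.41054 ≈ 11.9355 mm.
Short-edge AOV = 2·arctan(3.31 / (2 × 11.9355)) = 2·arctan(0.13866) ≈ 15.7889°.

15.79°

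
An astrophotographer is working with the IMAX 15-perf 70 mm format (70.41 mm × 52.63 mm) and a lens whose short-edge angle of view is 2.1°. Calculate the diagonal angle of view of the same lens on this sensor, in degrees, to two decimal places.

3.51°

From the short-edge AOV: f = 52.63 / (2·tan(1.05°)) = 52.63 / 0.03666 ≈ 1435.7806 mm.
Sensor diagonal = √(70.41² + 52.63²) = √7727.4850 ≈ 87.9061 mm.
Diagonal AOV = 2·arctan(87.9061 / (2 × 1435.7806)) = 2·arctan(0.03061) ≈ 3.5069°.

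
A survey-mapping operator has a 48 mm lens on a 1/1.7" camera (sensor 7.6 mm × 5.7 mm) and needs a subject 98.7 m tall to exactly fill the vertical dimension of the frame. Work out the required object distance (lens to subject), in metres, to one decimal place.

W: 98.7 m = 98700 mm.
Magnification m = h/W = dᵢ/dₒ; combined with 1/f = 1/dₒ + 1/dᵢ this gives dₒ = f·(1 + W/h).
dₒ = 48 mm × (1 + 98700/5.7) = 48 × 17316.7895 ≈ 831205.895 mm = 831.206 m.

831.2 m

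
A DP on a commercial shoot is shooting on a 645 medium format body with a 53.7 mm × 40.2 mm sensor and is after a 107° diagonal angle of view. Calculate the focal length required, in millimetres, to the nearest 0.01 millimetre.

24.82 mm

Sensor diagonal = √(53.7² + 40.2²) = √4499.7300 ≈ 67.0800 mm.
From α = 2·arctan(d/2f) we get f = d / (2·tan(α/2)).
With d = 67.0800 mm and α/2 = 53.5°, tan(α/2) ≈ 1.35142, so f ≈ 67.0800 / 2.70284 ≈ 24.8183 mm.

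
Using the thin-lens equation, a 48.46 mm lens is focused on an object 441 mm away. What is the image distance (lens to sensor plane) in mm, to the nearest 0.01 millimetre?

1/dᵢ = 1/f − 1/dₒ = 1/48.46 − 1/441 = 0.0183680 mm⁻¹.
dᵢ = 1/0.0183680 ≈ 54.4425 mm.

54.44 mm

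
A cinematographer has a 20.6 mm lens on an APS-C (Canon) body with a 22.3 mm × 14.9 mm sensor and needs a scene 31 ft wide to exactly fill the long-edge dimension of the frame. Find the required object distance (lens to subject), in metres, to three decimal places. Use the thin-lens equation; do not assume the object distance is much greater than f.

8.749 m

W: 31 ft × 304.8 mm/ft = 9448.80 mm.
Magnification m = w/W = dᵢ/dₒ; combined with 1/f = 1/dₒ + 1/dᵢ this gives dₒ = f·(1 + W/w).
dₒ = 20.6 mm × (1 + 9448.8/22.3) = 20.6 × 424.7130 ≈ 8749.088 mm = 8.74909 m.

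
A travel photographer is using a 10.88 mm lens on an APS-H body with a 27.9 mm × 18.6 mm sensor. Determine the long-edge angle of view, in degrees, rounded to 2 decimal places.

Angle of view α = 2·arctan(w/2f) with w = 27.9 mm and f = 10.88 mm.
w/2f = 1.28217; arctan(1.28217) ≈ 52.0483°, so α ≈ 104.0966°.

104.10°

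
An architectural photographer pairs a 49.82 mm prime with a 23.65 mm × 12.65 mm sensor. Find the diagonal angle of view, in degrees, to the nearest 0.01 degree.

30.13°

Sensor diagonal = √(23.65² + 12.65²) = √719.3450 ≈ 26.8206 mm.
Angle of view α = 2·arctan(d/2f) with d = 26.8206 mm and f = 49.82 mm.
d/2f = 0.26918; arctan(0.26918) ≈ 15.0655°, so α ≈ 30.1310°.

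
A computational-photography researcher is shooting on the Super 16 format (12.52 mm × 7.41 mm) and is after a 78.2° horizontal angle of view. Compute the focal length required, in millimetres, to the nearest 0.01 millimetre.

From α = 2·arctan(w/2f) we get f = w / (2·tan(α/2)).
With w = 12.52 mm and α/2 = 39.1°, tan(α/2) ≈ 0.81268, so f ≈ 12.52 / 1.62536 ≈ 7.7029 mm.

7.70 mm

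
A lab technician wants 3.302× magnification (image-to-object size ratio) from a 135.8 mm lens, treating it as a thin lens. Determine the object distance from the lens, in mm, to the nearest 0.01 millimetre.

176.93 mm

With m = dᵢ/dₒ and 1/f = 1/dₒ + 1/dᵢ, substituting dᵢ = m·dₒ gives 1/f = (1 + 1/m)/dₒ, hence dₒ = f·(1 + 1/m).
dₒ = 135.8 × (1 + 1/3.302) = 135.8 × 1.30285 ≈ 176.927 mm.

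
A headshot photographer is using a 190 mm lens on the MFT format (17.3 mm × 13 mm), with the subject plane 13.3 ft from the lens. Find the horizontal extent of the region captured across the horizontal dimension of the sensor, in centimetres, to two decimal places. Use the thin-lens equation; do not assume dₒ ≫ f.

35.18 cm

dₒ: 13.3 ft × 304.8 mm/ft = 4053.84 mm.
Similar triangles through the lens centre give W/dₒ = w/dᵢ; with 1/f = 1/dₒ + 1/dᵢ this gives W = w·(dₒ − f)/f.
W = 17.3 mm × (4053.84 − 190) / 190 = 17.3 × 20.3360 ≈ 351.813 mm = 35.1813 cm.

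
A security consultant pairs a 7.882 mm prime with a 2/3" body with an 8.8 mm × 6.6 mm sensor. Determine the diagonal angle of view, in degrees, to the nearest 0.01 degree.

Sensor diagonal = √(8.8² + 6.6²) = √121.0000 ≈ 11.0000 mm.
Angle of view α = 2·arctan(d/2f) with d = 11.0000 mm and f = 7.882 mm.
d/2f = 0.69779; arctan(0.69779) ≈ 34.9070°, so α ≈ 69.8141°.

69.81°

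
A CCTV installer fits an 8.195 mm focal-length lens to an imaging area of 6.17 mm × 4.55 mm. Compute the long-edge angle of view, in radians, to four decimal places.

0.7201 rad

Angle of view α = 2·arctan(w/2f) with w = 6.17 mm and f = 8.195 mm.
w/2f = 0.37645; arctan(0.37645) ≈ 0.3600 rad, so α ≈ 0.7201 rad.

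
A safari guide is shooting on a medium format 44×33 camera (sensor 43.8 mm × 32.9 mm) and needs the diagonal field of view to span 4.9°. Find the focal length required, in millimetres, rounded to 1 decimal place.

Sensor diagonal = √(43.8² + 32.9²) = √3000.8500 ≈ 54.7800 mm.
From α = 2·arctan(d/2f) we get f = d / (2·tan(α/2)).
With d = 54.7800 mm and α/2 = 2.45°, tan(α/2) ≈ 0.04279, so f ≈ 54.7800 / 0.08557 ≈ 640.1531 mm.

640.2 mm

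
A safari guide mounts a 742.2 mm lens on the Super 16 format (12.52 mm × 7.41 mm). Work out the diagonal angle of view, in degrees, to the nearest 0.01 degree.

Sensor diagonal = √(12.52² + 7.41²) = √211.6585 ≈ 14.5485 mm.
Angle of view α = 2·arctan(d/2f) with d = 14.5485 mm and f = 742.2 mm.
d/2f = 0.00980; arctan(0.00980) ≈ 0.5615°, so α ≈ 1.1231°.

1.12°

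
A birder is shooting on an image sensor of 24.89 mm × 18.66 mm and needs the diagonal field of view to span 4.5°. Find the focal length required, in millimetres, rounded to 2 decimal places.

Sensor diagonal = √(24.89² + 18.66²) = √967.7077 ≈ 31.1080 mm.
From α = 2·arctan(d/2f) we get f = d / (2·tan(α/2)).
With d = 31.1080 mm and α/2 = 2.25°, tan(α/2) ≈ 0.03929, so f ≈ 31.1080 / 0.07858 ≈ 395.8757 mm.

395.88 mm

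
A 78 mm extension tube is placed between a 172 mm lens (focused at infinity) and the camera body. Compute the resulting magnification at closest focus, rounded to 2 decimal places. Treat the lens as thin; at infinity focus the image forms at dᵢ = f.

0.45×

The tube moves the image plane from f to f + e, so dᵢ = 172 + 78 = 250 mm. Focus is achieved when 1/f = 1/dₒ + 1/dᵢ, giving dₒ = 1/(1/f − 1/(f+e)).
Magnification m = dᵢ/dₒ = (f+e)·(1/f − 1/(f+e)) = e/f = 78/172 ≈ 0.4535.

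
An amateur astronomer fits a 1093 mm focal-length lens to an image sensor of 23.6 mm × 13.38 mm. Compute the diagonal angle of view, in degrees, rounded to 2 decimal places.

Sensor diagonal = √(23.6² + 13.38²) = √735.9844 ≈ 27.1290 mm.
Angle of view α = 2·arctan(d/2f) with d = 27.1290 mm and f = 1093 mm.
d/2f = 0.01241; arctan(0.01241) ≈ 0.7110°, so α ≈ 1.4220°.

1.42°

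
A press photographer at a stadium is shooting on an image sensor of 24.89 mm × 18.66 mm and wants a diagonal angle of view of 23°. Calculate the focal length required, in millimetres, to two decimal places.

76.45 mm

Sensor diagonal = √(24.89² + 18.66²) = √967.7077 ≈ 31.1080 mm.
From α = 2·arctan(d/2f) we get f = d / (2·tan(α/2)).
With d = 31.1080 mm and α/2 = 11.5°, tan(α/2) ≈ 0.20345, so f ≈ 31.1080 / 0.40690 ≈ 76.4504 mm.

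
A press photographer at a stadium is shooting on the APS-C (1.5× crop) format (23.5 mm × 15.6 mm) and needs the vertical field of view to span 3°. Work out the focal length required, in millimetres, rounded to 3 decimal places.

From α = 2·arctan(h/2f) we get f = h / (2·tan(α/2)).
With h = 15.6 mm and α/2 = 1.5°, tan(α/2) ≈ 0.02619, so f ≈ 15.6 / 0.05237 ≈ 297.8700 mm.

297.870 mm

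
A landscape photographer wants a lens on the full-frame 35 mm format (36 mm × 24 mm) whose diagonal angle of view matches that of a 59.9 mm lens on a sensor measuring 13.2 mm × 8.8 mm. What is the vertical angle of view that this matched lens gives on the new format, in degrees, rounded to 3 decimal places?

8.402°

Sensor diagonal = √(13.2² + 8.8²) = √251.6800 ≈ 15.8644 mm.
Sensor diagonal = √(36² + 24²) = √1872.0000 ≈ 43.2666 mm.
Equal diagonal AOV ⇒ f₂ = f₁ · 43.2666/15.8644 = 59.9 × 2.72727 ≈ 163.3636 mm.
Vertical AOV on the new format = 2·arctan(24 / (2 × 163.3636)) = 2·arctan(0.07346) ≈ 8.4023°.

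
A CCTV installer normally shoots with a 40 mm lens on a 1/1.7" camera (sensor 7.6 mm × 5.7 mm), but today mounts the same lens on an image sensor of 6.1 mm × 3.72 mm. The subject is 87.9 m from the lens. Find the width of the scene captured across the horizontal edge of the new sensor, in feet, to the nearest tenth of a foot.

44.0 ft

The focal length stays 40 mm; the relevant sensor dimension is now w = 6.1 mm. Object distance dₒ = 87.9 m = 87900 mm.
Thin-lens field width W = w·(dₒ − f)/f = 6.1 × (87900 − 40)/40 ≈ 13398.650 mm = 13398.650/304.8 ft = 43.9588 ft.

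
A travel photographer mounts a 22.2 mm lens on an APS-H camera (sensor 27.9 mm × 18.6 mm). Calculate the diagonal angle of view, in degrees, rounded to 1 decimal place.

74.1°

Sensor diagonal = √(27.9² + 18.6²) = √1124.3700 ≈ 33.5316 mm.
Angle of view α = 2·arctan(d/2f) with d = 33.5316 mm and f = 22.2 mm.
d/2f = 0.75522; arctan(0.75522) ≈ 37.0607°, so α ≈ 74.1214°.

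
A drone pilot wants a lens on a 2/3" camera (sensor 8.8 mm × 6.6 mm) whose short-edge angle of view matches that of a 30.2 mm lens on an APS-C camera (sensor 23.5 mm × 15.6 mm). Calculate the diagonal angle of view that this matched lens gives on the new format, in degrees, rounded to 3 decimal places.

46.580°

Equal short-edge AOV ⇒ f₂ = f₁ · 6.6/15.6 = 30.2 × 0.42308 ≈ 12.7769 mm.
Sensor diagonal = √(8.8² + 6.6²) = √121.0000 ≈ 11.0000 mm.
Diagonal AOV on the new format = 2·arctan(11.0000 / (2 × 12.7769)) = 2·arctan(0.43046) ≈ 46.5802°.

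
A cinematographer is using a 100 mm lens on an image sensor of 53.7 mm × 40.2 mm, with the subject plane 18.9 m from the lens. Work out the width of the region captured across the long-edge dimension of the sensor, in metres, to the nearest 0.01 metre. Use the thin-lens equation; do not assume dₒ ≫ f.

10.10 m

dₒ: 18.9 m = 18900 mm.
Similar triangles through the lens centre give W/dₒ = w/dᵢ; with 1/f = 1/dₒ + 1/dᵢ this gives W = w·(dₒ − f)/f.
W = 53.7 mm × (18900 − 100) / 100 = 53.7 × 188.0000 ≈ 10095.600 mm = 10.0956 m.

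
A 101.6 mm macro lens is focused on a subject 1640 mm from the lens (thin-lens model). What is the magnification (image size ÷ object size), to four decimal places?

Thin lens: 1/f = 1/dₒ + 1/dᵢ → 1/dᵢ = 1/101.6 − 1/1640 = 0.0092328 mm⁻¹, so dᵢ ≈ 108.3099 mm.
Magnification m = dᵢ/dₒ = 108.3099/1640 ≈ 0.06604.

0.0660×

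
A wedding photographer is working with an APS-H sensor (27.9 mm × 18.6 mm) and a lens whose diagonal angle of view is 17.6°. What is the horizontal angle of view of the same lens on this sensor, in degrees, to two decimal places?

14.68°

Sensor diagonal = √(27.9² + 18.6²) = √1124.3700 ≈ 33.5316 mm.
From the diagonal AOV: f = 33.5316 / (2·tan(8.8°)) = 33.5316 / 0.30962 ≈ 108.3006 mm.
Horizontal AOV = 2·arctan(27.9 / (2 × 108.3006)) = 2·arctan(0.12881) ≈ 14.6795°.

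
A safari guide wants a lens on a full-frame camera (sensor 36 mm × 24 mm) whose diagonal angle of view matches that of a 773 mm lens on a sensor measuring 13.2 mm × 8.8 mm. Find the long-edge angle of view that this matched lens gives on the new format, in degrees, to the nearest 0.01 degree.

Sensor diagonal = √(13.2² + 8.8²) = √251.6800 ≈ 15.8644 mm.
Sensor diagonal = √(36² + 24²) = √1872.0000 ≈ 43.2666 mm.
Equal diagonal AOV ⇒ f₂ = f₁ · 43.2666/15.8644 = 773 × 2.72727 ≈ 2108.1818 mm.
Long-edge AOV on the new format = 2·arctan(36 / (2 × 2108.1818)) = 2·arctan(0.00854) ≈ 0.9784°.

0.98°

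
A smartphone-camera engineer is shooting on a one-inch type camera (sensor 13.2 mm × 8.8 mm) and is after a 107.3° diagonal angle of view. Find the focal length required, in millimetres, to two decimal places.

5.84 mm

Sensor diagonal = √(13.2² + 8.8²) = √251.6800 ≈ 15.8644 mm.
From α = 2·arctan(d/2f) we get f = d / (2·tan(α/2)).
With d = 15.8644 mm and α/2 = 53.65°, tan(α/2) ≈ 1.35885, so f ≈ 15.8644 / 2.71770 ≈ 5.8375 mm.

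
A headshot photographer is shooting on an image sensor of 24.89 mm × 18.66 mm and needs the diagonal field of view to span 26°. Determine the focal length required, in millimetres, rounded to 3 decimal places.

Sensor diagonal = √(24.89² + 18.66²) = √967.7077 ≈ 31.1080 mm.
From α = 2·arctan(d/2f) we get f = d / (2·tan(α/2)).
With d = 31.1080 mm and α/2 = 13°, tan(α/2) ≈ 0.23087, so f ≈ 31.1080 / 0.46174 ≈ 67.3718 mm.

67.372 mm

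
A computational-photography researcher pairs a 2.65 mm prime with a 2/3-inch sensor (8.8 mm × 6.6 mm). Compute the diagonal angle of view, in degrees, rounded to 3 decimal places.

128.549°

Sensor diagonal = √(8.8² + 6.6²) = √121.0000 ≈ 11.0000 mm.
Angle of view α = 2·arctan(d/2f) with d = 11.0000 mm and f = 2.65 mm.
d/2f = 2.07547; arctan(2.07547) ≈ 64.2744°, so α ≈ 128.5488°.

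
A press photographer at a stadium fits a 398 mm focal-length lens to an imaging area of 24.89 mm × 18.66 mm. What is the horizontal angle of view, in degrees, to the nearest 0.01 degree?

Angle of view α = 2·arctan(w/2f) with w = 24.89 mm and f = 398 mm.
w/2f = 0.03127; arctan(0.03127) ≈ 1.7910°, so α ≈ 3.5820°.

3.58°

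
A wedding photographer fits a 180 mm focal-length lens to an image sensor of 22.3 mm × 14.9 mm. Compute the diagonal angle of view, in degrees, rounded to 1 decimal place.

8.5°

Sensor diagonal = √(22.3² + 14.9²) = √719.3000 ≈ 26.8198 mm.
Angle of view α = 2·arctan(d/2f) with d = 26.8198 mm and f = 180 mm.
d/2f = 0.07450; arctan(0.07450) ≈ 4.2606°, so α ≈ 8.5213°.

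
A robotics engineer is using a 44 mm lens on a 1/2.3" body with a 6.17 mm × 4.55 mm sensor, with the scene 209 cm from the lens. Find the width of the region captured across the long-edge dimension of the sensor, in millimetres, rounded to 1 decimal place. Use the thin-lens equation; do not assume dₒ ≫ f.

dₒ: 209 cm = 2090 mm.
Similar triangles through the lens centre give W/dₒ = w/dᵢ; with 1/f = 1/dₒ + 1/dᵢ this gives W = w·(dₒ − f)/f.
W = 6.17 mm × (2090 − 44) / 44 = 6.17 × 46.5000 ≈ 286.905 mm.

286.9 mm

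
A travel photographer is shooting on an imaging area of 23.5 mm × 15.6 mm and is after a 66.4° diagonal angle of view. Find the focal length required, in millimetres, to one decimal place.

21.6 mm

Sensor diagonal = √(23.5² + 15.6²) = √795.6100 ≈ 28.2066 mm.
From α = 2·arctan(d/2f) we get f = d / (2·tan(α/2)).
With d = 28.2066 mm and α/2 = 33.2°, tan(α/2) ≈ 0.65438, so f ≈ 28.2066 / 1.30876 ≈ 21.5521 mm.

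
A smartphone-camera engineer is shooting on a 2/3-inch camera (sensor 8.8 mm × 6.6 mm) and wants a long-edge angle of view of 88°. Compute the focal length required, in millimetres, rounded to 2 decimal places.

4.56 mm

From α = 2·arctan(w/2f) we get f = w / (2·tan(α/2)).
With w = 8.8 mm and α/2 = 44°, tan(α/2) ≈ 0.96569, so f ≈ 8.8 / 1.93138 ≈ 4.5563 mm.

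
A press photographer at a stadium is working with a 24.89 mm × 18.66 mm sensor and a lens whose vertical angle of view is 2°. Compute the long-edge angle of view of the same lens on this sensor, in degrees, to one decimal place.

2.7°

From the vertical AOV: f = 18.66 / (2·tan(1°)) = 18.66 / 0.03491 ≈ 534.5153 mm.
Long-edge AOV = 2·arctan(24.89 / (2 × 534.5153)) = 2·arctan(0.02328) ≈ 2.6675°.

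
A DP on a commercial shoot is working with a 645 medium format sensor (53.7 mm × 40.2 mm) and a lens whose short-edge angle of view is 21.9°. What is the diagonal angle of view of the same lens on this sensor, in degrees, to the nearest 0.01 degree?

35.78°

From the short-edge AOV: f = 40.2 / (2·tan(10.95°)) = 40.2 / 0.38695 ≈ 103.8895 mm.
Sensor diagonal = √(53.7² + 40.2²) = √4499.7300 ≈ 67.0800 mm.
Diagonal AOV = 2·arctan(67.0800 / (2 × 103.8895)) = 2·arctan(0.32284) ≈ 35.7846°.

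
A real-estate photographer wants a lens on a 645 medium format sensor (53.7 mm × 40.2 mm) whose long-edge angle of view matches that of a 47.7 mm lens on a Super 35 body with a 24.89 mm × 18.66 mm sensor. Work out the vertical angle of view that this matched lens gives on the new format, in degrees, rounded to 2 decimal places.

Equal long-edge AOV ⇒ f₂ = f₁ · 53.7/24.89 = 47.7 × 2.15749 ≈ 102.9124 mm.
Vertical AOV on the new format = 2·arctan(40.2 / (2 × 102.9124)) = 2·arctan(0.19531) ≈ 22.1028°.

22.10°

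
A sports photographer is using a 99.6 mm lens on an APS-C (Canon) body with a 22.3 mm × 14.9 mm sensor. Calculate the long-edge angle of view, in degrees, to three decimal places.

12.775°

Angle of view α = 2·arctan(w/2f) with w = 22.3 mm and f = 99.6 mm.
w/2f = 0.11195; arctan(0.11195) ≈ 6.3875°, so α ≈ 12.7751°.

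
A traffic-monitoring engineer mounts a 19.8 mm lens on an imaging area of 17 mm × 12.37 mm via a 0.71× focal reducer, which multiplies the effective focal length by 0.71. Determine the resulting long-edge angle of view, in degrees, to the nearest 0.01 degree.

62.32°

Effective focal length f = 19.8 × 0.71 = 14.058 mm.
α = 2·arctan(17 / (2 × 14.058)) = 2·arctan(0.60464) ≈ 62.3175°.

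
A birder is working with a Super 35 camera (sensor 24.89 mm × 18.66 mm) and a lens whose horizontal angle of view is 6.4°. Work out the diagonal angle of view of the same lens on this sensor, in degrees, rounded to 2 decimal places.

From the horizontal AOV: f = 24.89 / (2·tan(3.2°)) = 24.89 / 0.11182 ≈ 222.5951 mm.
Sensor diagonal = √(24.89² + 18.66²) = √967.7077 ≈ 31.1080 mm.
Diagonal AOV = 2·arctan(31.1080 / (2 × 222.5951)) = 2·arctan(0.06988) ≈ 7.9942°.

7.99°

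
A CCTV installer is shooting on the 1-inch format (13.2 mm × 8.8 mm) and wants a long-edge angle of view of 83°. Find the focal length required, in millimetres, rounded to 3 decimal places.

From α = 2·arctan(w/2f) we get f = w / (2·tan(α/2)).
With w = 13.2 mm and α/2 = 41.5°, tan(α/2) ≈ 0.88473, so f ≈ 13.2 / 1.76945 ≈ 7.4599 mm.

7.460 mm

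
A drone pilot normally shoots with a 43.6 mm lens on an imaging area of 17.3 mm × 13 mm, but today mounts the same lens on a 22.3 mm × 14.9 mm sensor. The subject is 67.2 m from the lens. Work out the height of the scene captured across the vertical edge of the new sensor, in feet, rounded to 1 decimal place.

75.3 ft

The focal length stays 43.6 mm; the relevant sensor dimension is now h = 14.9 mm. Object distance dₒ = 67.2 m = 67200 mm.
Thin-lens field height W = h·(dₒ − f)/f = 14.9 × (67200 − 43.6)/43.6 ≈ 22950.238 mm = 22950.238/304.8 ft = 75.2961 ft.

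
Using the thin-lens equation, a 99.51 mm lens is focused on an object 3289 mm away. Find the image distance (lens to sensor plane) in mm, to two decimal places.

102.61 mm

1/dᵢ = 1/f − 1/dₒ = 1/99.51 − 1/3289 = 0.0097452 mm⁻¹.
dᵢ = 1/0.0097452 ≈ 102.6146 mm.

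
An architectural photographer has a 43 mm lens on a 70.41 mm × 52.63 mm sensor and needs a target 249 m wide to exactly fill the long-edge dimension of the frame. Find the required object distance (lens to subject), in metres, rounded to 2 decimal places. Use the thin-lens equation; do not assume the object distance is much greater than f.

W: 249 m = 249000 mm.
Magnification m = w/W = dᵢ/dₒ; combined with 1/f = 1/dₒ + 1/dᵢ this gives dₒ = f·(1 + W/w).
dₒ = 43 mm × (1 + 249000/70.41) = 43 × 3537.4295 ≈ 152109.468 mm = 152.109 m.

152.11 m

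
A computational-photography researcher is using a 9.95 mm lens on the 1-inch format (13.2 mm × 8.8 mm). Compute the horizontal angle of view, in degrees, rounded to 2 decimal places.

67.11°

Angle of view α = 2·arctan(w/2f) with w = 13.2 mm and f = 9.95 mm.
w/2f = 0.66332; arctan(0.66332) ≈ 33.5570°, so α ≈ 67.1140°.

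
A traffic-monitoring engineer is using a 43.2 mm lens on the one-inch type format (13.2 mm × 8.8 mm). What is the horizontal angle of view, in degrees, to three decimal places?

17.373°

Angle of view α = 2·arctan(w/2f) with w = 13.2 mm and f = 43.2 mm.
w/2f = 0.15278; arctan(0.15278) ≈ 8.6864°, so α ≈ 17.3727°.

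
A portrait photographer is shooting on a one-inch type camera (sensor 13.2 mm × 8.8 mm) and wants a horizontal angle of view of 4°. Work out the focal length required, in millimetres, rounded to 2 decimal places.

From α = 2·arctan(w/2f) we get f = w / (2·tan(α/2)).
With w = 13.2 mm and α/2 = 2°, tan(α/2) ≈ 0.03492, so f ≈ 13.2 / 0.06984 ≈ 188.9993 mm.

189.00 mm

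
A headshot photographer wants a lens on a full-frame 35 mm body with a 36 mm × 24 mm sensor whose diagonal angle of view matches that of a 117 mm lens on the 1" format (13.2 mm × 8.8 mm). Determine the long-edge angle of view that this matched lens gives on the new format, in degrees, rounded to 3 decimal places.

Sensor diagonal = √(13.2² + 8.8²) = √251.6800 ≈ 15.8644 mm.
Sensor diagonal = √(36² + 24²) = √1872.0000 ≈ 43.2666 mm.
Equal diagonal AOV ⇒ f₂ = f₁ · 43.2666/15.8644 = 117 × 2.72727 ≈ 319.0909 mm.
Long-edge AOV on the new format = 2·arctan(36 / (2 × 319.0909)) = 2·arctan(0.05641) ≈ 6.4573°.

6.457°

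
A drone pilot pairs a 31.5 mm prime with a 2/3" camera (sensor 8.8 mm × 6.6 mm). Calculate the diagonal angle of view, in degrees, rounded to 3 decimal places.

Sensor diagonal = √(8.8² + 6.6²) = √121.0000 ≈ 11.0000 mm.
Angle of view α = 2·arctan(d/2f) with d = 11.0000 mm and f = 31.5 mm.
d/2f = 0.17460; arctan(0.17460) ≈ 9.9042°, so α ≈ 19.8084°.

19.808°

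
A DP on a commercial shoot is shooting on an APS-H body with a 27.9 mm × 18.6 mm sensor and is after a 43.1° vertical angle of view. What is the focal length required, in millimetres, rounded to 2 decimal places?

From α = 2·arctan(h/2f) we get f = h / (2·tan(α/2)).
With h = 18.6 mm and α/2 = 21.55°, tan(α/2) ≈ 0.39492, so f ≈ 18.6 / 0.78984 ≈ 23.5491 mm.

23.55 mm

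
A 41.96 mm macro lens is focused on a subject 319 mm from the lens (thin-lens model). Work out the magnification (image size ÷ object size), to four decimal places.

Thin lens: 1/f = 1/dₒ + 1/dᵢ → 1/dᵢ = 1/41.96 − 1/319 = 0.0206974 mm⁻¹, so dᵢ ≈ 48.3152 mm.
Magnification m = dᵢ/dₒ = 48.3152/319 ≈ 0.15146.

0.1515×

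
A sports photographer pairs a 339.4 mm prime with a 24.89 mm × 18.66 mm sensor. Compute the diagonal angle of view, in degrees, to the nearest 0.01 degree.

Sensor diagonal = √(24.89² + 18.66²) = √967.7077 ≈ 31.1080 mm.
Angle of view α = 2·arctan(d/2f) with d = 31.1080 mm and f = 339.4 mm.
d/2f = 0.04583; arctan(0.04583) ≈ 2.6239°, so α ≈ 5.2478°.

5.25°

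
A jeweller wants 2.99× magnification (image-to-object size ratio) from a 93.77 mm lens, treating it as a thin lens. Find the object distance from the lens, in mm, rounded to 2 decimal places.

125.13 mm

With m = dᵢ/dₒ and 1/f = 1/dₒ + 1/dᵢ, substituting dᵢ = m·dₒ gives 1/f = (1 + 1/m)/dₒ, hence dₒ = f·(1 + 1/m).
dₒ = 93.77 × (1 + 1/2.99) = 93.77 × 1.33445 ≈ 125.131 mm.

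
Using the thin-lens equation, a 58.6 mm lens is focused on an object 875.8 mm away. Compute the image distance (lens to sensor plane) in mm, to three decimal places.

1/dᵢ = 1/f − 1/dₒ = 1/58.6 − 1/875.8 = 0.0159230 mm⁻¹.
dᵢ = 1/0.0159230 ≈ 62.8021 mm.

62.802 mm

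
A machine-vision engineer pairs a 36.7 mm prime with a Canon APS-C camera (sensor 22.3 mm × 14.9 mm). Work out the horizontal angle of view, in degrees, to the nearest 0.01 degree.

Angle of view α = 2·arctan(w/2f) with w = 22.3 mm and f = 36.7 mm.
w/2f = 0.30381; arctan(0.30381) ≈ 16.8996°, so α ≈ 33.7991°.

33.80°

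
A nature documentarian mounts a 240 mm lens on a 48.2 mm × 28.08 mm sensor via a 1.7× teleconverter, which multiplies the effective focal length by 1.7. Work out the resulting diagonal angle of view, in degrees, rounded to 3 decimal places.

7.821°

Effective focal length f = 240 × 1.7 = 408 mm.
Sensor diagonal = √(48.2² + 28.08²) = √3111.7264 ≈ 55.7829 mm.
α = 2·arctan(55.783 / (2 × 408)) = 2·arctan(0.06836) ≈ 7.8215°.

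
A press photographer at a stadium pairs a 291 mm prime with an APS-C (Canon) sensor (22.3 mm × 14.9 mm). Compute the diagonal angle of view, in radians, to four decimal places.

Sensor diagonal = √(22.3² + 14.9²) = √719.3000 ≈ 26.8198 mm.
Angle of view α = 2·arctan(d/2f) with d = 26.8198 mm and f = 291 mm.
d/2f = 0.04608; arctan(0.04608) ≈ 0.0460 rad, so α ≈ 0.0921 rad.

0.0921 rad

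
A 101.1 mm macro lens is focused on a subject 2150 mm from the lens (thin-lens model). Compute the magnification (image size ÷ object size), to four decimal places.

0.0493×

Thin lens: 1/f = 1/dₒ + 1/dᵢ → 1/dᵢ = 1/101.1 − 1/2150 = 0.0094261 mm⁻¹, so dᵢ ≈ 106.0886 mm.
Magnification m = dᵢ/dₒ = 106.0886/2150 ≈ 0.04934.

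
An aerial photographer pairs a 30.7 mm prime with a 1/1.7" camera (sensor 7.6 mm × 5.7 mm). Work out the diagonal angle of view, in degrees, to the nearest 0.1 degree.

Sensor diagonal = √(7.6² + 5.7²) = √90.2500 ≈ 9.5000 mm.
Angle of view α = 2·arctan(d/2f) with d = 9.5000 mm and f = 30.7 mm.
d/2f = 0.15472; arctan(0.15472) ≈ 8.7952°, so α ≈ 17.5905°.

17.6°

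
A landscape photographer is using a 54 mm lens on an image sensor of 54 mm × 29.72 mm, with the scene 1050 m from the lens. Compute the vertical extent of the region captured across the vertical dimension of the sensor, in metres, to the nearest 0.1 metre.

577.9 m

dₒ: 1050 m = 1.05e+06 mm.
Similar triangles through the lens centre give W/dₒ = h/dᵢ; with 1/f = 1/dₒ + 1/dᵢ this gives W = h·(dₒ − f)/f.
W = 29.72 mm × (1.05e+06 − 54) / 54 = 29.72 × 19443.4444 ≈ 577859.169 mm = 577.859 m.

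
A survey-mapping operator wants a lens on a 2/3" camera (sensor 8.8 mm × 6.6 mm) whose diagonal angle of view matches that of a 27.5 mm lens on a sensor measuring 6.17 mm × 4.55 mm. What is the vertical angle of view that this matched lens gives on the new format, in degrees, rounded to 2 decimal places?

9.56°

Sensor diagonal = √(6.17² + 4.55²) = √58.7714 ≈ 7.6663 mm.
Sensor diagonal = √(8.8² + 6.6²) = √121.0000 ≈ 11.0000 mm.
Equal diagonal AOV ⇒ f₂ = f₁ · 11.0000/7.6663 = 27.5 × 1.43486 ≈ 39.4587 mm.
Vertical AOV on the new format = 2·arctan(6.6 / (2 × 39.4587)) = 2·arctan(0.08363) ≈ 9.5613°.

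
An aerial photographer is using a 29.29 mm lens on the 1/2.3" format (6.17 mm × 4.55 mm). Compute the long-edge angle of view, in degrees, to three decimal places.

12.025°

Angle of view α = 2·arctan(w/2f) with w = 6.17 mm and f = 29.29 mm.
w/2f = 0.10533; arctan(0.10533) ≈ 6.0126°, so α ≈ 12.0251°.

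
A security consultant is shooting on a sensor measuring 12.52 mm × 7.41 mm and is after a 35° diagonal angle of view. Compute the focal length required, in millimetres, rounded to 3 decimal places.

23.071 mm

Sensor diagonal = √(12.52² + 7.41²) = √211.6585 ≈ 14.5485 mm.
From α = 2·arctan(d/2f) we get f = d / (2·tan(α/2)).
With d = 14.5485 mm and α/2 = 17.5°, tan(α/2) ≈ 0.31530, so f ≈ 14.5485 / 0.63060 ≈ 23.0710 mm.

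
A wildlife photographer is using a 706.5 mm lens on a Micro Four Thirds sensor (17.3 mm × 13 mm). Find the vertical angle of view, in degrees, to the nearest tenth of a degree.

Angle of view α = 2·arctan(h/2f) with h = 13 mm and f = 706.5 mm.
h/2f = 0.00920; arctan(0.00920) ≈ 0.5271°, so α ≈ 1.0542°.

1.1°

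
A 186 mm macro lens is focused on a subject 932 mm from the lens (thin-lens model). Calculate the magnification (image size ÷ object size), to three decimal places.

Thin lens: 1/f = 1/dₒ + 1/dᵢ → 1/dᵢ = 1/186 − 1/932 = 0.0043034 mm⁻¹, so dᵢ ≈ 232.3753 mm.
Magnification m = dᵢ/dₒ = 232.3753/932 ≈ 0.24933.

0.249×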